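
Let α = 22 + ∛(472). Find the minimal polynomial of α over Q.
m_α(x) = x^3 - 66x^2 + 1452x - 11120

Set β = α - 22 = ∛(472), so β^3 = 472. Then (α - 22)^3 - 472 = 0, i.e. α is a root of g(x) = (x - 22)^3 - 472 = x^3 - 66x^2 + 1452x - 11120. Since g(x) = h(x - 22) where h(x) = x^3 - 472, and h is irreducible over Q (because 472 is not a perfect cube, so h has no rational root, and a monic cubic with no rational root is irreducible), g is also irreducible (irreducibility is preserved under the substitution x → x - 22). Hence m_α(x) = x^3 - 66x^2 + 1452x - 11120.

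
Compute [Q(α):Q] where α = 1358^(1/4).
[Q(α):Q] = 4

α is a root of x^4 - 1358. By Eisenstein's criterion at the prime p = 2 (which divides the constant term 1358 but p^2 = 4 does not, since 1358 is squarefree), x^4 - 1358 is irreducible over Q. Hence [Q(α):Q] = 4.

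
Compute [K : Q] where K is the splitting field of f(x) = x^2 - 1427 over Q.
[K : Q] = 2

f(x) = x^2 - 1427 factors as (x - √1427)(x + √1427). The splitting field is K = Q(√1427). Since 1427 is squarefree and > 1, it is not a perfect square, so x^2 - 1427 is irreducible over Q and [Q(√1427) : Q] = 2. Hence [K : Q] = 2.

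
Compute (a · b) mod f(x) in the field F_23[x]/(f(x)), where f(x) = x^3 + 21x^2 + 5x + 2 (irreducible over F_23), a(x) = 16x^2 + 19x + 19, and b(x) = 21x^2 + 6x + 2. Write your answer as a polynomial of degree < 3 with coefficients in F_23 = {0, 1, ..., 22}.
a · b ≡ 3x^2 + 16x + 4 (mod f(x))

Multiply in F_23[x]: a(x)·b(x) = (16x^2 + 19x + 19)·(21x^2 + 6x + 2) = 14x^4 + 12x^3 + 16x^2 + 14x + 15. This has degree ≥ 3, so divide by f(x) over F_23: 14x^4 + 12x^3 + 16x^2 + 14x + 15 = (14x + 17)·(x^3 + 21x^2 + 5x + 2) + (3x^2 + 16x + 4). Hence a·b ≡ 3x^2 + 16x + 4 (mod f). (F_23[x]/(f) is a field with 23^3 = 12167 elements since f is irreducible of degree 3.)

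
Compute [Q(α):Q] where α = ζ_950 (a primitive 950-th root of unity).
[Q(α):Q] = 360

The minimal polynomial of ζ_950 over Q is the 950-th cyclotomic polynomial Φ_950(x), which is irreducible over Q and has degree φ(950) = 360. Hence [Q(α):Q] = φ(950) = 360.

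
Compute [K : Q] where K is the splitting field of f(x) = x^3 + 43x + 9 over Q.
[K : Q] = 6

By the rational root test, any rational root of the monic integer polynomial f(x) = x^3 + 43x + 9 must be an integer dividing the constant term 9, i.e. one of ±{1, 3, 9}. Evaluating: f(1) = 53, f(-1) = -35, f(3) = 165, f(-3) = -147, f(9) = 1125, f(-9) = -1107; none is 0, so f has no rational root and is therefore irreducible over Q (a cubic with no linear factor over a field is irreducible). For an irreducible cubic, the Galois group is A_3 or S_3 according as the discriminant disc(f) = -4a^3 - 27b^2 = -4·(43)^3 - 27·(9)^2 = -320215 is or is not a square in Q. Here disc(f) = -320215 is not a perfect square in Q, so the Galois group of f over Q is not contained in A_3 and must be all of S_3. The splitting field has degree |S_3| = 6 over Q, so [K : Q] = 6.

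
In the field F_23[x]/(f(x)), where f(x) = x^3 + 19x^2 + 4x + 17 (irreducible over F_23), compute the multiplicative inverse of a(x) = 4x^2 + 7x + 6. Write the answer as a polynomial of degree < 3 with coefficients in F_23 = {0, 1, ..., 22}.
a(x)^(-1) ≡ 9x^2 + 4x + 11 (mod f(x))

Since f is irreducible over F_23, F_23[x]/(f) is a field and a(x) ≠ 0 has an inverse. Apply the extended Euclidean algorithm to f(x) and a(x) in F_23[x]: f(x) = (6x)·a(x) + (14x + 17);  a(x) = (20x + 14)·(14x + 17) + (21). The last nonzero remainder is the constant 21 = gcd(f, a) in F_23. Back-substituting through the division chain expresses 21 = s(x)·a(x) + t(x)·f(x) with s(x) ≡ 5x^2 + 15x + 1 (mod f), so (5x^2 + 15x + 1)·a(x) ≡ 21 (mod f). Multiplying by 21^(-1) ≡ 11 in F_23 gives a(x)^(-1) ≡ 11·(5x^2 + 15x + 1) ≡ 9x^2 + 4x + 11 (mod f). Check: (4x^2 + 7x + 6)·(9x^2 + 4x + 11) = 13x^4 + 10x^3 + 11x^2 + 9x + 20 ≡ 1 (mod x^3 + 19x^2 + 4x + 17).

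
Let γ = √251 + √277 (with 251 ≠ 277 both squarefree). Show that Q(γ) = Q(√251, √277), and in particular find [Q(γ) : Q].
[Q(γ) : Q] = 4 (equivalently, Q(γ) = Q(√251, √277))

Obviously Q(γ) ⊆ Q(√251, √277), and [Q(√251, √277):Q] = 4 (since 251, 277 are distinct squarefree integers > 1 with 69527 not a perfect square). To show equality we compute the minimal polynomial of γ. From γ = √251 + √277: γ^2 = 251 + 2√(69527) + 277 = 528 + 2√(69527), so γ^2 - 528 = 2√(69527); squaring, (γ^2 - 528)^2 = 4·69527, i.e. γ^4 - 1056γ^2 + 278784 - 278108 = 0, i.e. γ^4 - 1056γ^2 + 676 = 0. So γ is a root of x^4 - 1056x^2 + 676. This polynomial is irreducible over Q: it has no rational root (each ±√251 ± √277 is irrational), and any factorization into two quadratics over Q would force √(69527) ∈ Q (pairing opposite roots) or √251, √277 ∈ Q (other pairings), all impossible. Hence [Q(γ):Q] = 4 = [Q(√251, √277):Q], so Q(γ) = Q(√251, √277).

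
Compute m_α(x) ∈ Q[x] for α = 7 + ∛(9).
m_α(x) = x^3 - 21x^2 + 147x - 352

Set β = α - 7 = ∛(9), so β^3 = 9. Then (α - 7)^3 - 9 = 0, i.e. α is a root of g(x) = (x - 7)^3 - 9 = x^3 - 21x^2 + 147x - 352. Since g(x) = h(x - 7) where h(x) = x^3 - 9, and h is irreducible over Q (because 9 is not a perfect cube, so h has no rational root, and a monic cubic with no rational root is irreducible), g is also irreducible (irreducibility is preserved under the substitution x → x - 7). Hence m_α(x) = x^3 - 21x^2 + 147x - 352.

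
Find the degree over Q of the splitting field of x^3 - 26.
[K : Q] = 6

The roots of x^3 - 26 are ∛26, ω∛26, ω^2∛26 where ω = e^(2πi/3) is a primitive cube root of unity, so K = Q(∛26, ω). Now [Q(∛26):Q] = 3 (since 26 is not a perfect cube, x^3 - 26 is irreducible) and [Q(ω):Q] = 2. Both 2 and 3 divide [K:Q], and [K:Q] ≤ 3·2 = 6, so [K:Q] = 6. (Equivalently: Q(∛26) ⊂ R but ω ∉ R, so [K : Q(∛26)] = 2.)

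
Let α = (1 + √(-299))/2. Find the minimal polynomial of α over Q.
m_α(x) = x^2 - x + 75

From 2α - 1 = √(-299), squaring gives (2α - 1)^2 = -299, i.e. 4α^2 - 4α + 1 = -299, so α^2 - α + (1 + 299)/4 = 0. Since -299 ≡ 1 (mod 4), (1 + 299)/4 = 75 ∈ Z. The polynomial x^2 - x + 75 has discriminant 1 - 4·(75) = -299, which is not a perfect square in Q (d = -299 is squarefree and ≠ 1), so x^2 - x + 75 is irreducible over Q. It is the minimal polynomial of α.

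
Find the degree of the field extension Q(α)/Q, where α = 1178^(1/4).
[Q(α):Q] = 4

α is a root of x^4 - 1178. By Eisenstein's criterion at the prime p = 2 (which divides the constant term 1178 but p^2 = 4 does not, since 1178 is squarefree), x^4 - 1178 is irreducible over Q. Hence [Q(α):Q] = 4.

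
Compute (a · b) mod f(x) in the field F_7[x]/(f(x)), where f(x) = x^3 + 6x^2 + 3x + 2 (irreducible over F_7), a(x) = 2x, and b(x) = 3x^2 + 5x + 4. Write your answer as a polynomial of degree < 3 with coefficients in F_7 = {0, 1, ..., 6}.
a · b ≡ 2x^2 + 4x + 2 (mod f(x))

Multiply in F_7[x]: a(x)·b(x) = (2x)·(3x^2 + 5x + 4) = 6x^3 + 3x^2 + x. This has degree ≥ 3, so divide by f(x) over F_7: 6x^3 + 3x^2 + x = (6)·(x^3 + 6x^2 + 3x + 2) + (2x^2 + 4x + 2). Hence a·b ≡ 2x^2 + 4x + 2 (mod f). (F_7[x]/(f) is a field with 7^3 = 343 elements since f is irreducible of degree 3.)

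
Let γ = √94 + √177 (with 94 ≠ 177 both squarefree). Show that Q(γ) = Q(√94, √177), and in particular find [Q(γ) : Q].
[Q(γ) : Q] = 4 (equivalently, Q(γ) = Q(√94, √177))

Obviously Q(γ) ⊆ Q(√94, √177), and [Q(√94, √177):Q] = 4 (since 94, 177 are distinct squarefree integers > 1 with 16638 not a perfect square). To show equality we compute the minimal polynomial of γ. From γ = √94 + √177: γ^2 = 94 + 2√(16638) + 177 = 271 + 2√(16638), so γ^2 - 271 = 2√(16638); squaring, (γ^2 - 271)^2 = 4·16638, i.e. γ^4 - 542γ^2 + 73441 - 66552 = 0, i.e. γ^4 - 542γ^2 + 6889 = 0. So γ is a root of x^4 - 542x^2 + 6889. This polynomial is irreducible over Q: it has no rational root (each ±√94 ± √177 is irrational), and any factorization into two quadratics over Q would force √(16638) ∈ Q (pairing opposite roots) or √94, √177 ∈ Q (other pairings), all impossible. Hence [Q(γ):Q] = 4 = [Q(√94, √177):Q], so Q(γ) = Q(√94, √177).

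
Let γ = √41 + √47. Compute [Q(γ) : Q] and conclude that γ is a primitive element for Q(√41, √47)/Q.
[Q(γ) : Q] = 4 (equivalently, Q(γ) = Q(√41, √47))

Obviously Q(γ) ⊆ Q(√41, √47), and [Q(√41, √47):Q] = 4 (since 41, 47 are distinct squarefree integers > 1 with 1927 not a perfect square). To show equality we compute the minimal polynomial of γ. From γ = √41 + √47: γ^2 = 41 + 2√(1927) + 47 = 88 + 2√(1927), so γ^2 - 88 = 2√(1927); squaring, (γ^2 - 88)^2 = 4·1927, i.e. γ^4 - 176γ^2 + 7744 - 7708 = 0, i.e. γ^4 - 176γ^2 + 36 = 0. So γ is a root of x^4 - 176x^2 + 36. This polynomial is irreducible over Q: it has no rational root (each ±√41 ± √47 is irrational), and any factorization into two quadratics over Q would force √(1927) ∈ Q (pairing opposite roots) or √41, √47 ∈ Q (other pairings), all impossible. Hence [Q(γ):Q] = 4 = [Q(√41, √47):Q], so Q(γ) = Q(√41, √47).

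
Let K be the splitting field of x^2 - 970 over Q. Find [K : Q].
[K : Q] = 2

f(x) = x^2 - 970 factors as (x - √970)(x + √970). The splitting field is K = Q(√970). Since 970 is squarefree and > 1, it is not a perfect square, so x^2 - 970 is irreducible over Q and [Q(√970) : Q] = 2. Hence [K : Q] = 2.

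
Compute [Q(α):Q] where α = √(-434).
[Q(α):Q] = 2

[Q(α):Q] equals the degree of the minimal polynomial of α. Here α^2 = -434 and x^2 + 434 is irreducible (d = -434 is squarefree, ≠ 1, hence not a square), so deg(m_α) = 2. Thus [Q(α):Q] = 2.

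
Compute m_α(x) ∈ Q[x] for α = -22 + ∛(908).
m_α(x) = x^3 + 66x^2 + 1452x + 9740

Set β = α + 22 = ∛(908), so β^3 = 908. Then (α + 22)^3 - 908 = 0, i.e. α is a root of g(x) = (x + 22)^3 - 908 = x^3 + 66x^2 + 1452x + 9740. Since g(x) = h(x + 22) where h(x) = x^3 - 908, and h is irreducible over Q (because 908 is not a perfect cube, so h has no rational root, and a monic cubic with no rational root is irreducible), g is also irreducible (irreducibility is preserved under the substitution x → x + 22). Hence m_α(x) = x^3 + 66x^2 + 1452x + 9740.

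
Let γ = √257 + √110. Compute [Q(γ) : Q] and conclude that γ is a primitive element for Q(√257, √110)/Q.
[Q(γ) : Q] = 4 (equivalently, Q(γ) = Q(√257, √110))

Obviously Q(γ) ⊆ Q(√257, √110), and [Q(√257, √110):Q] = 4 (since 257, 110 are distinct squarefree integers > 1 with 28270 not a perfect square). To show equality we compute the minimal polynomial of γ. From γ = √257 + √110: γ^2 = 257 + 2√(28270) + 110 = 367 + 2√(28270), so γ^2 - 367 = 2√(28270); squaring, (γ^2 - 367)^2 = 4·28270, i.e. γ^4 - 734γ^2 + 134689 - 113080 = 0, i.e. γ^4 - 734γ^2 + 21609 = 0. So γ is a root of x^4 - 734x^2 + 21609. This polynomial is irreducible over Q: it has no rational root (each ±√257 ± √110 is irrational), and any factorization into two quadratics over Q would force √(28270) ∈ Q (pairing opposite roots) or √257, √110 ∈ Q (other pairings), all impossible. Hence [Q(γ):Q] = 4 = [Q(√257, √110):Q], so Q(γ) = Q(√257, √110).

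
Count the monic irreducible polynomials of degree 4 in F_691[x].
There are 56996906970 monic irreducible polynomials of degree 4 over F_691

Each element of F_{691^4} that lies in no proper subfield is a root of exactly one monic irreducible of degree 4 over F_691, and each such polynomial has 4 distinct roots in F_{691^4}. By Möbius inversion the count is N_691(4) = (1/4) Σ_{d|4} μ(4/d) · 691^d = (1/4)(μ(4)·691^1 + μ(2)·691^2 + μ(1)·691^4) = 227987627880/4 = 56996906970.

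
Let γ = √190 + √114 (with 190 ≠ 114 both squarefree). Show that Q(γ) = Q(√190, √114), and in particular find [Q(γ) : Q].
[Q(γ) : Q] = 4 (equivalently, Q(γ) = Q(√190, √114))

Obviously Q(γ) ⊆ Q(√190, √114), and [Q(√190, √114):Q] = 4 (since 190, 114 are distinct squarefree integers > 1 with 21660 not a perfect square). To show equality we compute the minimal polynomial of γ. From γ = √190 + √114: γ^2 = 190 + 2√(21660) + 114 = 304 + 2√(21660), so γ^2 - 304 = 2√(21660); squaring, (γ^2 - 304)^2 = 4·21660, i.e. γ^4 - 608γ^2 + 92416 - 86640 = 0, i.e. γ^4 - 608γ^2 + 5776 = 0. So γ is a root of x^4 - 608x^2 + 5776. This polynomial is irreducible over Q: it has no rational root (each ±√190 ± √114 is irrational), and any factorization into two quadratics over Q would force √(21660) ∈ Q (pairing opposite roots) or √190, √114 ∈ Q (other pairings), all impossible. Hence [Q(γ):Q] = 4 = [Q(√190, √114):Q], so Q(γ) = Q(√190, √114).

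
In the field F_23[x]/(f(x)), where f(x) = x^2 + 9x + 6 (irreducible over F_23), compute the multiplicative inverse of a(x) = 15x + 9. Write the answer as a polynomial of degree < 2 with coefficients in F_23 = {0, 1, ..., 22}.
a(x)^(-1) ≡ 6x + 9 (mod f(x))

Since f is irreducible over F_23, F_23[x]/(f) is a field and a(x) ≠ 0 has an inverse. Apply the extended Euclidean algorithm to f(x) and a(x) in F_23[x]: f(x) = (20x + 7)·a(x) + (12). The last nonzero remainder is the constant 12 = gcd(f, a) in F_23. Back-substituting through the division chain expresses 12 = s(x)·a(x) + t(x)·f(x) with s(x) ≡ 3x + 16 (mod f), so (3x + 16)·a(x) ≡ 12 (mod f). Multiplying by 12^(-1) ≡ 2 in F_23 gives a(x)^(-1) ≡ 2·(3x + 16) ≡ 6x + 9 (mod f). Check: (15x + 9)·(6x + 9) = 21x^2 + 5x + 12 ≡ 1 (mod x^2 + 9x + 6).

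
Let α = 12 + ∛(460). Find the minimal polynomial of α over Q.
m_α(x) = x^3 - 36x^2 + 432x - 2188

Set β = α - 12 = ∛(460), so β^3 = 460. Then (α - 12)^3 - 460 = 0, i.e. α is a root of g(x) = (x - 12)^3 - 460 = x^3 - 36x^2 + 432x - 2188. Since g(x) = h(x - 12) where h(x) = x^3 - 460, and h is irreducible over Q (because 460 is not a perfect cube, so h has no rational root, and a monic cubic with no rational root is irreducible), g is also irreducible (irreducibility is preserved under the substitution x → x - 12). Hence m_α(x) = x^3 - 36x^2 + 432x - 2188.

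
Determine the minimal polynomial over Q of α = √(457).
m_α(x) = x^2 - 457

α satisfies α^2 - 457 = 0, so x^2 - 457 annihilates α. Since d = 457 is squarefree and ≠ 1, it is not a perfect square in Q, so x^2 - 457 has no rational root and is therefore irreducible over Q (a degree-2 polynomial over a field is irreducible iff it has no root). Hence m_α(x) = x^2 - 457.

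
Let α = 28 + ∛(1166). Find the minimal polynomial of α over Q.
m_α(x) = x^3 - 84x^2 + 2352x - 23118

Set β = α - 28 = ∛(1166), so β^3 = 1166. Then (α - 28)^3 - 1166 = 0, i.e. α is a root of g(x) = (x - 28)^3 - 1166 = x^3 - 84x^2 + 2352x - 23118. Since g(x) = h(x - 28) where h(x) = x^3 - 1166, and h is irreducible over Q (because 1166 is not a perfect cube, so h has no rational root, and a monic cubic with no rational root is irreducible), g is also irreducible (irreducibility is preserved under the substitution x → x - 28). Hence m_α(x) = x^3 - 84x^2 + 2352x - 23118.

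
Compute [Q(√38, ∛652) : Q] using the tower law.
[Q(√38, ∛652) : Q] = 6

Let L = Q(√38, ∛652). Since Q(√38) ⊂ L and [Q(√38):Q] = 2, the tower law gives 2 | [L:Q]. Likewise Q(∛652) ⊂ L with [Q(∛652):Q] = 3 (because 652 is not a perfect cube), so 3 | [L:Q]. As gcd(2,3) = 1, [L:Q] is divisible by 6. Conversely L is generated over Q by √38 and ∛652, so [L:Q] ≤ 2·3 = 6. Therefore [Q(√38, ∛652) : Q] = 6.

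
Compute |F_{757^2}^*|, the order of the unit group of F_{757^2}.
|F_{757^2}^*| = 573048

F_{757^2} has 757^2 = 573049 elements; its multiplicative group consists of all nonzero elements, so |F_{757^2}^*| = 573049 - 1 = 573048. (It is cyclic since any finite subgroup of the multiplicative group of a field is cyclic.)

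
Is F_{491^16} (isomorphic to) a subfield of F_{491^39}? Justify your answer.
No: F_{491^16} is not a subfield of F_{491^39}

F_{p^m} embeds in F_{p^n} iff m | n. Here 16 ∤ 39 (since 39 = 2·16 + 7 with remainder 7 ≠ 0), so F_{491^16} is not a subfield of F_{491^39}. Equivalently: if it were, the tower law would give 16 = [F_{491^16}:F_491] dividing [F_{491^39}:F_491] = 39, contradiction.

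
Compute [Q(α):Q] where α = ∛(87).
[Q(α):Q] = 3

The minimal polynomial of α is x^3 - 87, irreducible over Q since 87 is not a perfect cube (so x^3 - 87 has no rational root). Hence [Q(α):Q] = deg(m_α) = 3.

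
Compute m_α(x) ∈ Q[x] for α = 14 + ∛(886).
m_α(x) = x^3 - 42x^2 + 588x - 3630

Set β = α - 14 = ∛(886), so β^3 = 886. Then (α - 14)^3 - 886 = 0, i.e. α is a root of g(x) = (x - 14)^3 - 886 = x^3 - 42x^2 + 588x - 3630. Since g(x) = h(x - 14) where h(x) = x^3 - 886, and h is irreducible over Q (because 886 is not a perfect cube, so h has no rational root, and a monic cubic with no rational root is irreducible), g is also irreducible (irreducibility is preserved under the substitution x → x - 14). Hence m_α(x) = x^3 - 42x^2 + 588x - 3630.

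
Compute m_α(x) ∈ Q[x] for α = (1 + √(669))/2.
m_α(x) = x^2 - x - 167

From 2α - 1 = √(669), squaring gives (2α - 1)^2 = 669, i.e. 4α^2 - 4α + 1 = 669, so α^2 - α + (1 - 669)/4 = 0. Since 669 ≡ 1 (mod 4), (1 - 669)/4 = -167 ∈ Z. The polynomial x^2 - x - 167 has discriminant 1 - 4·(-167) = 669, which is not a perfect square in Q (d = 669 is squarefree and ≠ 1), so x^2 - x - 167 is irreducible over Q. It is the minimal polynomial of α.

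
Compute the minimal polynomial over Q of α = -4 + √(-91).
m_α(x) = x^2 + 8x + 107

From α + 4 = √(-91), squaring gives (α + 4)^2 = -91, i.e. α^2 + 8α + 16 = -91, so α^2 + 8α + 107 = 0. The discriminant of x^2 + 8x + 107 is (8)^2 - 4·(107) = 64 - 428 = -364, and 4·(-91) is not a perfect square in Q since -91 is squarefree and ≠ 1. Hence x^2 + 8x + 107 is irreducible over Q and is the minimal polynomial of α.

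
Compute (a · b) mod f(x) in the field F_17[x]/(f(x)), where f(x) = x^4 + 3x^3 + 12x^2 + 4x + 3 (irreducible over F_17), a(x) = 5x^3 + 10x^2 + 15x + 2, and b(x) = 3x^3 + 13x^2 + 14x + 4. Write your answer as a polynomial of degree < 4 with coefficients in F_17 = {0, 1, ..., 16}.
a · b ≡ 7x^3 + 14x^2 + 6x + 8 (mod f(x))

Multiply in F_17[x]: a(x)·b(x) = (5x^3 + 10x^2 + 15x + 2)·(3x^3 + 13x^2 + 14x + 4) = 15x^6 + 10x^5 + 7x^4 + 4x^3 + 4x^2 + 3x + 8. This has degree ≥ 4, so divide by f(x) over F_17: 15x^6 + 10x^5 + 7x^4 + 4x^3 + 4x^2 + 3x + 8 = (15x^2 + 16x)·(x^4 + 3x^3 + 12x^2 + 4x + 3) + (7x^3 + 14x^2 + 6x + 8). Hence a·b ≡ 7x^3 + 14x^2 + 6x + 8 (mod f). (F_17[x]/(f) is a field with 17^4 = 83521 elements since f is irreducible of degree 4.)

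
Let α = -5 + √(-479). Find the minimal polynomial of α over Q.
m_α(x) = x^2 + 10x + 504

From α + 5 = √(-479), squaring gives (α + 5)^2 = -479, i.e. α^2 + 10α + 25 = -479, so α^2 + 10α + 504 = 0. The discriminant of x^2 + 10x + 504 is (10)^2 - 4·(504) = 100 - 2016 = -1916, and 4·(-479) is not a perfect square in Q since -479 is squarefree and ≠ 1. Hence x^2 + 10x + 504 is irreducible over Q and is the minimal polynomial of α.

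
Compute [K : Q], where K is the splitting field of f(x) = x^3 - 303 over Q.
[K : Q] = 6

The roots of x^3 - 303 are ∛303, ω∛303, ω^2∛303 where ω = e^(2πi/3) is a primitive cube root of unity, so K = Q(∛303, ω). Now [Q(∛303):Q] = 3 (since 303 is not a perfect cube, x^3 - 303 is irreducible) and [Q(ω):Q] = 2. Both 2 and 3 divide [K:Q], and [K:Q] ≤ 3·2 = 6, so [K:Q] = 6. (Equivalently: Q(∛303) ⊂ R but ω ∉ R, so [K : Q(∛303)] = 2.)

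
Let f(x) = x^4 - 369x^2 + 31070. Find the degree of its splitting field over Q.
[K : Q] = 4

Solving the quadratic in x^2: x^2 = (369 ± √(369^2 - 4·31070))/2 = (369 ± √11881)/2 = (369 ± 109)/2, giving x^2 = 239 or x^2 = 130. So f(x) = (x^2 - 239)(x^2 - 130) and the roots of f are ±√239, ±√130. Hence the splitting field is K = Q(√239, √130). Since 239 and 130 are distinct squarefree integers > 1, their product 31070 is not a perfect square, so √130 ∉ Q(√239). By the tower law [K:Q] = [Q(√239,√130):Q(√239)] · [Q(√239):Q] = 2 · 2 = 4.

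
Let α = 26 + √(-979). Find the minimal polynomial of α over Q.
m_α(x) = x^2 - 52x + 1655

From α - 26 = √(-979), squaring gives (α - 26)^2 = -979, i.e. α^2 - 52α + 676 = -979, so α^2 - 52α + 1655 = 0. The discriminant of x^2 - 52x + 1655 is (-52)^2 - 4·(1655) = 2704 - 6620 = -3916, and 4·(-979) is not a perfect square in Q since -979 is squarefree and ≠ 1. Hence x^2 - 52x + 1655 is irreducible over Q and is the minimal polynomial of α.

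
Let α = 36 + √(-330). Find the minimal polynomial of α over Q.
m_α(x) = x^2 - 72x + 1626

From α - 36 = √(-330), squaring gives (α - 36)^2 = -330, i.e. α^2 - 72α + 1296 = -330, so α^2 - 72α + 1626 = 0. The discriminant of x^2 - 72x + 1626 is (-72)^2 - 4·(1626) = 5184 - 6504 = -1320, and 4·(-330) is not a perfect square in Q since -330 is squarefree and ≠ 1. Hence x^2 - 72x + 1626 is irreducible over Q and is the minimal polynomial of α.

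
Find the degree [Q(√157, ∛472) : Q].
[Q(√157, ∛472) : Q] = 6

Let L = Q(√157, ∛472). Since Q(√157) ⊂ L and [Q(√157):Q] = 2, the tower law gives 2 | [L:Q]. Likewise Q(∛472) ⊂ L with [Q(∛472):Q] = 3 (because 472 is not a perfect cube), so 3 | [L:Q]. As gcd(2,3) = 1, [L:Q] is divisible by 6. Conversely L is generated over Q by √157 and ∛472, so [L:Q] ≤ 2·3 = 6. Therefore [Q(√157, ∛472) : Q] = 6.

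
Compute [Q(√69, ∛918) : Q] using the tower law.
[Q(√69, ∛918) : Q] = 6

Let L = Q(√69, ∛918). Since Q(√69) ⊂ L and [Q(√69):Q] = 2, the tower law gives 2 | [L:Q]. Likewise Q(∛918) ⊂ L with [Q(∛918):Q] = 3 (because 918 is not a perfect cube), so 3 | [L:Q]. As gcd(2,3) = 1, [L:Q] is divisible by 6. Conversely L is generated over Q by √69 and ∛918, so [L:Q] ≤ 2·3 = 6. Therefore [Q(√69, ∛918) : Q] = 6.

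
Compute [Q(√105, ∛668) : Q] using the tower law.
[Q(√105, ∛668) : Q] = 6

Let L = Q(√105, ∛668). Since Q(√105) ⊂ L and [Q(√105):Q] = 2, the tower law gives 2 | [L:Q]. Likewise Q(∛668) ⊂ L with [Q(∛668):Q] = 3 (because 668 is not a perfect cube), so 3 | [L:Q]. As gcd(2,3) = 1, [L:Q] is divisible by 6. Conversely L is generated over Q by √105 and ∛668, so [L:Q] ≤ 2·3 = 6. Therefore [Q(√105, ∛668) : Q] = 6.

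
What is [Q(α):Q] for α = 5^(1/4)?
[Q(α):Q] = 4

α is a root of x^4 - 5. By Eisenstein's criterion at the prime p = 5 (which divides the constant term 5 but p^2 = 25 does not, since 5 is squarefree), x^4 - 5 is irreducible over Q. Hence [Q(α):Q] = 4.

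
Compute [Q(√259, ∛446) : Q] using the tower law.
[Q(√259, ∛446) : Q] = 6

Let L = Q(√259, ∛446). Since Q(√259) ⊂ L and [Q(√259):Q] = 2, the tower law gives 2 | [L:Q]. Likewise Q(∛446) ⊂ L with [Q(∛446):Q] = 3 (because 446 is not a perfect cube), so 3 | [L:Q]. As gcd(2,3) = 1, [L:Q] is divisible by 6. Conversely L is generated over Q by √259 and ∛446, so [L:Q] ≤ 2·3 = 6. Therefore [Q(√259, ∛446) : Q] = 6.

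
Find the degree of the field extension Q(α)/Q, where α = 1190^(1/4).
[Q(α):Q] = 4

α is a root of x^4 - 1190. By Eisenstein's criterion at the prime p = 2 (which divides the constant term 1190 but p^2 = 4 does not, since 1190 is squarefree), x^4 - 1190 is irreducible over Q. Hence [Q(α):Q] = 4.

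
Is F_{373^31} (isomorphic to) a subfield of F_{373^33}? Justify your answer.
No: F_{373^31} is not a subfield of F_{373^33}

F_{p^m} embeds in F_{p^n} iff m | n. Here 31 ∤ 33 (since 33 = 1·31 + 2 with remainder 2 ≠ 0), so F_{373^31} is not a subfield of F_{373^33}. Equivalently: if it were, the tower law would give 31 = [F_{373^31}:F_373] dividing [F_{373^33}:F_373] = 33, contradiction.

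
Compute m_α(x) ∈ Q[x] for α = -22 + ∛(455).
m_α(x) = x^3 + 66x^2 + 1452x + 10193

Set β = α + 22 = ∛(455), so β^3 = 455. Then (α + 22)^3 - 455 = 0, i.e. α is a root of g(x) = (x + 22)^3 - 455 = x^3 + 66x^2 + 1452x + 10193. Since g(x) = h(x + 22) where h(x) = x^3 - 455, and h is irreducible over Q (because 455 is not a perfect cube, so h has no rational root, and a monic cubic with no rational root is irreducible), g is also irreducible (irreducibility is preserved under the substitution x → x + 22). Hence m_α(x) = x^3 + 66x^2 + 1452x + 10193.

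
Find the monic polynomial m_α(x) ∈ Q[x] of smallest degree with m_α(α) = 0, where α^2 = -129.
m_α(x) = x^2 + 129

α satisfies α^2 + 129 = 0, so x^2 + 129 annihilates α. Since d = -129 is squarefree and ≠ 1, it is not a perfect square in Q, so x^2 + 129 has no rational root and is therefore irreducible over Q (a degree-2 polynomial over a field is irreducible iff it has no root). Hence m_α(x) = x^2 + 129.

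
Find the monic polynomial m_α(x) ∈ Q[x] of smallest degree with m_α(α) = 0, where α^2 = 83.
m_α(x) = x^2 - 83

α satisfies α^2 - 83 = 0, so x^2 - 83 annihilates α. Since d = 83 is squarefree and ≠ 1, it is not a perfect square in Q, so x^2 - 83 has no rational root and is therefore irreducible over Q (a degree-2 polynomial over a field is irreducible iff it has no root). Hence m_α(x) = x^2 - 83.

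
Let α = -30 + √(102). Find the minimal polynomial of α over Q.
m_α(x) = x^2 + 60x + 798

From α + 30 = √(102), squaring gives (α + 30)^2 = 102, i.e. α^2 + 60α + 900 = 102, so α^2 + 60α + 798 = 0. The discriminant of x^2 + 60x + 798 is (60)^2 - 4·(798) = 3600 - 3192 = 408, and 4·(102) is not a perfect square in Q since 102 is squarefree and ≠ 1. Hence x^2 + 60x + 798 is irreducible over Q and is the minimal polynomial of α.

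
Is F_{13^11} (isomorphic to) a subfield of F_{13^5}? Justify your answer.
No: F_{13^11} is not a subfield of F_{13^5}

F_{p^m} embeds in F_{p^n} iff m | n. Here 11 ∤ 5 (since 5 = 0·11 + 5 with remainder 5 ≠ 0), so F_{13^11} is not a subfield of F_{13^5}. Equivalently: if it were, the tower law would give 11 = [F_{13^11}:F_13] dividing [F_{13^5}:F_13] = 5, contradiction.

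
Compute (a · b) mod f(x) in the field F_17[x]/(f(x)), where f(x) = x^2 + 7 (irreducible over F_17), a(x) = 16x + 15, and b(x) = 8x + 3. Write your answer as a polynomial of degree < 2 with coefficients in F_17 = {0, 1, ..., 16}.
a · b ≡ 15x + 16 (mod f(x))

Multiply in F_17[x]: a(x)·b(x) = (16x + 15)·(8x + 3) = 9x^2 + 15x + 11. This has degree ≥ 2, so divide by f(x) over F_17: 9x^2 + 15x + 11 = (9)·(x^2 + 7) + (15x + 16). Hence a·b ≡ 15x + 16 (mod f). (F_17[x]/(f) is a field with 17^2 = 289 elements since f is irreducible of degree 2.)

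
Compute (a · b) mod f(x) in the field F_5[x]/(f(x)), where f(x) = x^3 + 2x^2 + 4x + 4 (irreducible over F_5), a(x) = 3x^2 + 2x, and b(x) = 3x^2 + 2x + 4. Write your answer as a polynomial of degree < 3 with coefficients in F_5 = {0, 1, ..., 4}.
a · b ≡ 2x^2 + x + 4 (mod f(x))

Multiply in F_5[x]: a(x)·b(x) = (3x^2 + 2x)·(3x^2 + 2x + 4) = 4x^4 + 2x^3 + x^2 + 3x. This has degree ≥ 3, so divide by f(x) over F_5: 4x^4 + 2x^3 + x^2 + 3x = (4x + 4)·(x^3 + 2x^2 + 4x + 4) + (2x^2 + x + 4). Hence a·b ≡ 2x^2 + x + 4 (mod f). (F_5[x]/(f) is a field with 5^3 = 125 elements since f is irreducible of degree 3.)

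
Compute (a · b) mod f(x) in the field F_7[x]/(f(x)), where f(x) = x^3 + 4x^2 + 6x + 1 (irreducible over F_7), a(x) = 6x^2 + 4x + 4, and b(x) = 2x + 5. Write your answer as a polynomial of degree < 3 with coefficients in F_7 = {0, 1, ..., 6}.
a · b ≡ 4x^2 + 5x + 1 (mod f(x))

Multiply in F_7[x]: a(x)·b(x) = (6x^2 + 4x + 4)·(2x + 5) = 5x^3 + 3x^2 + 6. This has degree ≥ 3, so divide by f(x) over F_7: 5x^3 + 3x^2 + 6 = (5)·(x^3 + 4x^2 + 6x + 1) + (4x^2 + 5x + 1). Hence a·b ≡ 4x^2 + 5x + 1 (mod f). (F_7[x]/(f) is a field with 7^3 = 343 elements since f is irreducible of degree 3.)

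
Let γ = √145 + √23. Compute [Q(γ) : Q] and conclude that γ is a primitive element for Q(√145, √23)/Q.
[Q(γ) : Q] = 4 (equivalently, Q(γ) = Q(√145, √23))

Obviously Q(γ) ⊆ Q(√145, √23), and [Q(√145, √23):Q] = 4 (since 145, 23 are distinct squarefree integers > 1 with 3335 not a perfect square). To show equality we compute the minimal polynomial of γ. From γ = √145 + √23: γ^2 = 145 + 2√(3335) + 23 = 168 + 2√(3335), so γ^2 - 168 = 2√(3335); squaring, (γ^2 - 168)^2 = 4·3335, i.e. γ^4 - 336γ^2 + 28224 - 13340 = 0, i.e. γ^4 - 336γ^2 + 14884 = 0. So γ is a root of x^4 - 336x^2 + 14884. This polynomial is irreducible over Q: it has no rational root (each ±√145 ± √23 is irrational), and any factorization into two quadratics over Q would force √(3335) ∈ Q (pairing opposite roots) or √145, √23 ∈ Q (other pairings), all impossible. Hence [Q(γ):Q] = 4 = [Q(√145, √23):Q], so Q(γ) = Q(√145, √23).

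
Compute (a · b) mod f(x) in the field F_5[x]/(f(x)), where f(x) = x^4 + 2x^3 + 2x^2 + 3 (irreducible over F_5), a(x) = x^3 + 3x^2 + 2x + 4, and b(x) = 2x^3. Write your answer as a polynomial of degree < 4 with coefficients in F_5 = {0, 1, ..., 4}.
a · b ≡ 2x^3 + 2x^2 + 4x + 2 (mod f(x))

Multiply in F_5[x]: a(x)·b(x) = (x^3 + 3x^2 + 2x + 4)·(2x^3) = 2x^6 + x^5 + 4x^4 + 3x^3. This has degree ≥ 4, so divide by f(x) over F_5: 2x^6 + x^5 + 4x^4 + 3x^3 = (2x^2 + 2x + 1)·(x^4 + 2x^3 + 2x^2 + 3) + (2x^3 + 2x^2 + 4x + 2). Hence a·b ≡ 2x^3 + 2x^2 + 4x + 2 (mod f). (F_5[x]/(f) is a field with 5^4 = 625 elements since f is irreducible of degree 4.)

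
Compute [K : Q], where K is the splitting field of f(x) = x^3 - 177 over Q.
[K : Q] = 6

The roots of x^3 - 177 are ∛177, ω∛177, ω^2∛177 where ω = e^(2πi/3) is a primitive cube root of unity, so K = Q(∛177, ω). Now [Q(∛177):Q] = 3 (since 177 is not a perfect cube, x^3 - 177 is irreducible) and [Q(ω):Q] = 2. Both 2 and 3 divide [K:Q], and [K:Q] ≤ 3·2 = 6, so [K:Q] = 6. (Equivalently: Q(∛177) ⊂ R but ω ∉ R, so [K : Q(∛177)] = 2.)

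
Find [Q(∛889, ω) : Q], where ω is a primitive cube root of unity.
[Q(∛889, ω) : Q] = 6

[Q(∛889):Q] = 3 (min poly x^3 - 889, irreducible since 889 is not a perfect cube). [Q(ω):Q] = 2 (min poly x^2 + x + 1). Since Q(∛889) ⊂ R and ω ∉ R, we have ω ∉ Q(∛889), so x^2 + x + 1 remains irreducible over Q(∛889) and [Q(∛889, ω) : Q(∛889)] = 2. By the tower law, [Q(∛889, ω) : Q] = 3 · 2 = 6. (In fact Q(∛889, ω) is the splitting field of x^3 - 889 over Q.)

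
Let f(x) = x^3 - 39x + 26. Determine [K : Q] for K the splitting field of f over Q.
[K : Q] = 3

By the rational root test, any rational root of the monic integer polynomial f(x) = x^3 - 39x + 26 must be an integer dividing the constant term 26, i.e. one of ±{1, 2, 13, 26}. Evaluating: f(1) = -12, f(-1) = 64, f(2) = -44, f(-2) = 96, f(13) = 1716, f(-13) = -1664, f(26) = 16588, f(-26) = -16536; none is 0, so f has no rational root and is therefore irreducible over Q (a cubic with no linear factor over a field is irreducible). For an irreducible cubic, the Galois group is A_3 or S_3 according as the discriminant disc(f) = -4a^3 - 27b^2 = -4·(-39)^3 - 27·(26)^2 = 219024 is or is not a square in Q. Here disc(f) = 219024 = 468^2 is a perfect square in Q, so the Galois group of f over Q is contained in A_3, hence equals A_3 (cyclic of order 3). The splitting field has degree |A_3| = 3 over Q, so [K : Q] = 3.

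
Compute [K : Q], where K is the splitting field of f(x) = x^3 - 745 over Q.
[K : Q] = 6

The roots of x^3 - 745 are ∛745, ω∛745, ω^2∛745 where ω = e^(2πi/3) is a primitive cube root of unity, so K = Q(∛745, ω). Now [Q(∛745):Q] = 3 (since 745 is not a perfect cube, x^3 - 745 is irreducible) and [Q(ω):Q] = 2. Both 2 and 3 divide [K:Q], and [K:Q] ≤ 3·2 = 6, so [K:Q] = 6. (Equivalently: Q(∛745) ⊂ R but ω ∉ R, so [K : Q(∛745)] = 2.)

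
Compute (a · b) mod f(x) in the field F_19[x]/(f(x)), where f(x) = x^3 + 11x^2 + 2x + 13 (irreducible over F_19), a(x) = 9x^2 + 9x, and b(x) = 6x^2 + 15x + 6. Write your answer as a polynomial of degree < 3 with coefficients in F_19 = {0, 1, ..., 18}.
a · b ≡ 14x^2 + 10x + 2 (mod f(x))

Multiply in F_19[x]: a(x)·b(x) = (9x^2 + 9x)·(6x^2 + 15x + 6) = 16x^4 + 18x^3 + 18x^2 + 16x. This has degree ≥ 3, so divide by f(x) over F_19: 16x^4 + 18x^3 + 18x^2 + 16x = (16x + 13)·(x^3 + 11x^2 + 2x + 13) + (14x^2 + 10x + 2). Hence a·b ≡ 14x^2 + 10x + 2 (mod f). (F_19[x]/(f) is a field with 19^3 = 6859 elements since f is irreducible of degree 3.)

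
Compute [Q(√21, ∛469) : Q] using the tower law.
[Q(√21, ∛469) : Q] = 6

Let L = Q(√21, ∛469). Since Q(√21) ⊂ L and [Q(√21):Q] = 2, the tower law gives 2 | [L:Q]. Likewise Q(∛469) ⊂ L with [Q(∛469):Q] = 3 (because 469 is not a perfect cube), so 3 | [L:Q]. As gcd(2,3) = 1, [L:Q] is divisible by 6. Conversely L is generated over Q by √21 and ∛469, so [L:Q] ≤ 2·3 = 6. Therefore [Q(√21, ∛469) : Q] = 6.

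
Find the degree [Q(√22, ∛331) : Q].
[Q(√22, ∛331) : Q] = 6

Let L = Q(√22, ∛331). Since Q(√22) ⊂ L and [Q(√22):Q] = 2, the tower law gives 2 | [L:Q]. Likewise Q(∛331) ⊂ L with [Q(∛331):Q] = 3 (because 331 is not a perfect cube), so 3 | [L:Q]. As gcd(2,3) = 1, [L:Q] is divisible by 6. Conversely L is generated over Q by √22 and ∛331, so [L:Q] ≤ 2·3 = 6. Therefore [Q(√22, ∛331) : Q] = 6.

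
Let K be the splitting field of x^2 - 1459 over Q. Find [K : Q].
[K : Q] = 2

f(x) = x^2 - 1459 factors as (x - √1459)(x + √1459). The splitting field is K = Q(√1459). Since 1459 is squarefree and > 1, it is not a perfect square, so x^2 - 1459 is irreducible over Q and [Q(√1459) : Q] = 2. Hence [K : Q] = 2.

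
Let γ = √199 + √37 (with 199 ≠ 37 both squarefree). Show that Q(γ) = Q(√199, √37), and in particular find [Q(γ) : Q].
[Q(γ) : Q] = 4 (equivalently, Q(γ) = Q(√199, √37))

Obviously Q(γ) ⊆ Q(√199, √37), and [Q(√199, √37):Q] = 4 (since 199, 37 are distinct squarefree integers > 1 with 7363 not a perfect square). To show equality we compute the minimal polynomial of γ. From γ = √199 + √37: γ^2 = 199 + 2√(7363) + 37 = 236 + 2√(7363), so γ^2 - 236 = 2√(7363); squaring, (γ^2 - 236)^2 = 4·7363, i.e. γ^4 - 472γ^2 + 55696 - 29452 = 0, i.e. γ^4 - 472γ^2 + 26244 = 0. So γ is a root of x^4 - 472x^2 + 26244. This polynomial is irreducible over Q: it has no rational root (each ±√199 ± √37 is irrational), and any factorization into two quadratics over Q would force √(7363) ∈ Q (pairing opposite roots) or √199, √37 ∈ Q (other pairings), all impossible. Hence [Q(γ):Q] = 4 = [Q(√199, √37):Q], so Q(γ) = Q(√199, √37).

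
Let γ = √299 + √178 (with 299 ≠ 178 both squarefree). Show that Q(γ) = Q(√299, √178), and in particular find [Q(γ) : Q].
[Q(γ) : Q] = 4 (equivalently, Q(γ) = Q(√299, √178))

Obviously Q(γ) ⊆ Q(√299, √178), and [Q(√299, √178):Q] = 4 (since 299, 178 are distinct squarefree integers > 1 with 53222 not a perfect square). To show equality we compute the minimal polynomial of γ. From γ = √299 + √178: γ^2 = 299 + 2√(53222) + 178 = 477 + 2√(53222), so γ^2 - 477 = 2√(53222); squaring, (γ^2 - 477)^2 = 4·53222, i.e. γ^4 - 954γ^2 + 227529 - 212888 = 0, i.e. γ^4 - 954γ^2 + 14641 = 0. So γ is a root of x^4 - 954x^2 + 14641. This polynomial is irreducible over Q: it has no rational root (each ±√299 ± √178 is irrational), and any factorization into two quadratics over Q would force √(53222) ∈ Q (pairing opposite roots) or √299, √178 ∈ Q (other pairings), all impossible. Hence [Q(γ):Q] = 4 = [Q(√299, √178):Q], so Q(γ) = Q(√299, √178).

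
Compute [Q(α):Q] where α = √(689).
[Q(α):Q] = 2

[Q(α):Q] equals the degree of the minimal polynomial of α. Here α^2 = 689 and x^2 - 689 is irreducible (d = 689 is squarefree, ≠ 1, hence not a square), so deg(m_α) = 2. Thus [Q(α):Q] = 2.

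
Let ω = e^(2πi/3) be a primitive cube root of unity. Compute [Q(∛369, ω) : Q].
[Q(∛369, ω) : Q] = 6

[Q(∛369):Q] = 3 (min poly x^3 - 369, irreducible since 369 is not a perfect cube). [Q(ω):Q] = 2 (min poly x^2 + x + 1). Since Q(∛369) ⊂ R and ω ∉ R, we have ω ∉ Q(∛369), so x^2 + x + 1 remains irreducible over Q(∛369) and [Q(∛369, ω) : Q(∛369)] = 2. By the tower law, [Q(∛369, ω) : Q] = 3 · 2 = 6. (In fact Q(∛369, ω) is the splitting field of x^3 - 369 over Q.)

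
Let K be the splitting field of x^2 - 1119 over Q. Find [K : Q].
[K : Q] = 2

f(x) = x^2 - 1119 factors as (x - √1119)(x + √1119). The splitting field is K = Q(√1119). Since 1119 is squarefree and > 1, it is not a perfect square, so x^2 - 1119 is irreducible over Q and [Q(√1119) : Q] = 2. Hence [K : Q] = 2.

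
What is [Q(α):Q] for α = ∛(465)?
[Q(α):Q] = 3

The minimal polynomial of α is x^3 - 465, irreducible over Q since 465 is not a perfect cube (so x^3 - 465 has no rational root). Hence [Q(α):Q] = deg(m_α) = 3.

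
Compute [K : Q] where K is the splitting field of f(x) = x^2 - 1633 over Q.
[K : Q] = 2

f(x) = x^2 - 1633 factors as (x - √1633)(x + √1633). The splitting field is K = Q(√1633). Since 1633 is squarefree and > 1, it is not a perfect square, so x^2 - 1633 is irreducible over Q and [Q(√1633) : Q] = 2. Hence [K : Q] = 2.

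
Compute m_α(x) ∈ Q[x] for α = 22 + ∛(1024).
m_α(x) = x^3 - 66x^2 + 1452x - 11672

Set β = α - 22 = ∛(1024), so β^3 = 1024. Then (α - 22)^3 - 1024 = 0, i.e. α is a root of g(x) = (x - 22)^3 - 1024 = x^3 - 66x^2 + 1452x - 11672. Since g(x) = h(x - 22) where h(x) = x^3 - 1024, and h is irreducible over Q (because 1024 is not a perfect cube, so h has no rational root, and a monic cubic with no rational root is irreducible), g is also irreducible (irreducibility is preserved under the substitution x → x - 22). Hence m_α(x) = x^3 - 66x^2 + 1452x - 11672.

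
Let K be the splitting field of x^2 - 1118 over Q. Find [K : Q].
[K : Q] = 2

f(x) = x^2 - 1118 factors as (x - √1118)(x + √1118). The splitting field is K = Q(√1118). Since 1118 is squarefree and > 1, it is not a perfect square, so x^2 - 1118 is irreducible over Q and [Q(√1118) : Q] = 2. Hence [K : Q] = 2.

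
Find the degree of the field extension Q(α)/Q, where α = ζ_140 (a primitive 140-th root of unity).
[Q(α):Q] = 48

The minimal polynomial of ζ_140 over Q is the 140-th cyclotomic polynomial Φ_140(x), which is irreducible over Q and has degree φ(140) = 48. Hence [Q(α):Q] = φ(140) = 48.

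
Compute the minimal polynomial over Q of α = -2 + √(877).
m_α(x) = x^2 + 4x - 873

From α + 2 = √(877), squaring gives (α + 2)^2 = 877, i.e. α^2 + 4α + 4 = 877, so α^2 + 4α - 873 = 0. The discriminant of x^2 + 4x - 873 is (4)^2 - 4·(-873) = 16 + 3492 = 3508, and 4·(877) is not a perfect square in Q since 877 is squarefree and ≠ 1. Hence x^2 + 4x - 873 is irreducible over Q and is the minimal polynomial of α.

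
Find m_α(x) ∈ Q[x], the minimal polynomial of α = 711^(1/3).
m_α(x) = x^3 - 711

α satisfies α^3 = 711, so x^3 - 711 annihilates α. By the rational root test, a rational root p/q (in lowest terms) of x^3 - 711 would satisfy p^3 = 711 q^3, forcing q = 1 and p^3 = 711; but 711 is not a perfect cube, contradiction. A monic cubic over Q with no rational root is irreducible (any nontrivial factorization would include a linear factor). Hence x^3 - 711 is the minimal polynomial of α, and in particular [Q(α):Q] = 3.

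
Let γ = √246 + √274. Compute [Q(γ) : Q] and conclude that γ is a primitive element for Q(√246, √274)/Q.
[Q(γ) : Q] = 4 (equivalently, Q(γ) = Q(√246, √274))

Obviously Q(γ) ⊆ Q(√246, √274), and [Q(√246, √274):Q] = 4 (since 246, 274 are distinct squarefree integers > 1 with 67404 not a perfect square). To show equality we compute the minimal polynomial of γ. From γ = √246 + √274: γ^2 = 246 + 2√(67404) + 274 = 520 + 2√(67404), so γ^2 - 520 = 2√(67404); squaring, (γ^2 - 520)^2 = 4·67404, i.e. γ^4 - 1040γ^2 + 270400 - 269616 = 0, i.e. γ^4 - 1040γ^2 + 784 = 0. So γ is a root of x^4 - 1040x^2 + 784. This polynomial is irreducible over Q: it has no rational root (each ±√246 ± √274 is irrational), and any factorization into two quadratics over Q would force √(67404) ∈ Q (pairing opposite roots) or √246, √274 ∈ Q (other pairings), all impossible. Hence [Q(γ):Q] = 4 = [Q(√246, √274):Q], so Q(γ) = Q(√246, √274).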